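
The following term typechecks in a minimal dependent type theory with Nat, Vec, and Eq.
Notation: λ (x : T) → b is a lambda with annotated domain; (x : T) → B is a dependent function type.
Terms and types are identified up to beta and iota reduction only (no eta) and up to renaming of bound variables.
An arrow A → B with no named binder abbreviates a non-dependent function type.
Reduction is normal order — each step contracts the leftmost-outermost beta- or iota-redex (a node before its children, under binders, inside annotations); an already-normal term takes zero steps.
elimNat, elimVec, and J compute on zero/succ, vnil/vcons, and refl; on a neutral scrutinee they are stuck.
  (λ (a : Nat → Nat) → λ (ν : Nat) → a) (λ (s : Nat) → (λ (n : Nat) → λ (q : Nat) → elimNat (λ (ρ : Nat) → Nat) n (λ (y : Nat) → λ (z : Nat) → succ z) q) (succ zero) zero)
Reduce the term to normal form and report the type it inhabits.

reduced normal form:
  λ (a : Nat) → λ (ν : Nat) → succ zero
inferred type:
  Nat → Nat → Nat
observation: the first redex contracted is a beta-redex; the normal form is reached in 4 normal-order steps.


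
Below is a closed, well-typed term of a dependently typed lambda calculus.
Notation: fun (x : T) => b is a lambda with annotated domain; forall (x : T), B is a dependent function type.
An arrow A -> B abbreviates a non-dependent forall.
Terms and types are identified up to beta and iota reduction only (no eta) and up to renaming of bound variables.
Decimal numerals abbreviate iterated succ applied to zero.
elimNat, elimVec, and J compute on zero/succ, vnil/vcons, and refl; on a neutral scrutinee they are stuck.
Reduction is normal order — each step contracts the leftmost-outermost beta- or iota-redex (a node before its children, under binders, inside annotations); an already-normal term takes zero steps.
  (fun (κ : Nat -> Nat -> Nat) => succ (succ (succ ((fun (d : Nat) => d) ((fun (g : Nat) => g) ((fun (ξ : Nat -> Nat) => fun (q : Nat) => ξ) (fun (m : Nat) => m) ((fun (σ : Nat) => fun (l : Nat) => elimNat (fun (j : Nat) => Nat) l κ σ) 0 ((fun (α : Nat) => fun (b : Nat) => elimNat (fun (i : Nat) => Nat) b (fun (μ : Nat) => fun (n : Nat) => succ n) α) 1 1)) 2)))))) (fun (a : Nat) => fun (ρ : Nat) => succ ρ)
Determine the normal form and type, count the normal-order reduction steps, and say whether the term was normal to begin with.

resulting normal form:
  5
the term's type:
  Nat
normal-order step count: 6
term was already normal: no
first redex: a beta-redex


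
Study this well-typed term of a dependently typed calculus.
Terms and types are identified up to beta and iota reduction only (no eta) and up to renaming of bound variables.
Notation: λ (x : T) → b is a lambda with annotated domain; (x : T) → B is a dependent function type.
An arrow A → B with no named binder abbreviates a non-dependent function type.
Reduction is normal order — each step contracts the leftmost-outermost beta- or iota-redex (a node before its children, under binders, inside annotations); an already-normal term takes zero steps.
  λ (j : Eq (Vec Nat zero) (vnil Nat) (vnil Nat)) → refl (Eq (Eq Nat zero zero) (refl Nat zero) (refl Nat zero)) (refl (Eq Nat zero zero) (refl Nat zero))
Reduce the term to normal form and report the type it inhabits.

normal form:
  λ (j : Eq (Vec Nat zero) (vnil Nat) (vnil Nat)) → refl (Eq (Eq Nat zero zero) (refl Nat zero) (refl Nat zero)) (refl (Eq Nat zero zero) (refl Nat zero))
inferred type:
  Eq (Vec Nat zero) (vnil Nat) (vnil Nat) → Eq (Eq (Eq Nat zero zero) (refl Nat zero) (refl Nat zero)) (refl (Eq Nat zero zero) (refl Nat zero)) (refl (Eq Nat zero zero) (refl Nat zero))


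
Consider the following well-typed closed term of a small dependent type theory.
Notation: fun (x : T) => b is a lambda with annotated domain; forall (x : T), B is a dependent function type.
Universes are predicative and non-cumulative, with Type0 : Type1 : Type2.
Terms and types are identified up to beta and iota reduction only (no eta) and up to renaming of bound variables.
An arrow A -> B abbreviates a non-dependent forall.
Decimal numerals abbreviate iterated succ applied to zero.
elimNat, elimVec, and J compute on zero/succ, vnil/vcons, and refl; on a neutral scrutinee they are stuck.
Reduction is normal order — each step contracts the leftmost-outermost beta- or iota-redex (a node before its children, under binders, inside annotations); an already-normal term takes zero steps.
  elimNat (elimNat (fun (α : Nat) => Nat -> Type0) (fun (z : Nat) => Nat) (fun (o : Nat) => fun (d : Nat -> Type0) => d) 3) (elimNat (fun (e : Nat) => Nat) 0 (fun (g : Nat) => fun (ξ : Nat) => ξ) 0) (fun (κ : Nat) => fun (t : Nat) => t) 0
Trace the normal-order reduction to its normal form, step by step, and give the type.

reduction (normal order):
  elimNat (elimNat (fun (α : Nat) => Nat -> Type0) (fun (z : Nat) => Nat) (fun (o : Nat) => fun (d : Nat -> Type0) => d) 3) (elimNat (fun (e : Nat) => Nat) 0 (fun (g : Nat) => fun (ξ : Nat) => ξ) 0) (fun (κ : Nat) => fun (t : Nat) => t) 0
  ~> elimNat (fun (α : Nat) => Nat) 0 (fun (z : Nat) => fun (o : Nat) => o) 0
  ~> 0
inferred type:
  Nat


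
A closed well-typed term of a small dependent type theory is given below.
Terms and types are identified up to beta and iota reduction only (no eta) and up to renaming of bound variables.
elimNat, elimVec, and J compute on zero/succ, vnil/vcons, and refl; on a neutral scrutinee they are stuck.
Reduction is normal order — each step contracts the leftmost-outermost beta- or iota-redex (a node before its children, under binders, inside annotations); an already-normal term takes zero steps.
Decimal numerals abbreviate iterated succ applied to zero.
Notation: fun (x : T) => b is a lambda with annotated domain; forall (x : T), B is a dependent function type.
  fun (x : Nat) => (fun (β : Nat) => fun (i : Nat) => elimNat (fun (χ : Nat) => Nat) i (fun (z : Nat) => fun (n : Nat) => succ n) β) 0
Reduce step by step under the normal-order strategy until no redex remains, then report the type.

reduction (normal order):
  fun (x : Nat) => (fun (β : Nat) => fun (i : Nat) => elimNat (fun (χ : Nat) => Nat) i (fun (z : Nat) => fun (n : Nat) => succ n) β) 0
  ~> fun (x : Nat) => fun (β : Nat) => elimNat (fun (i : Nat) => Nat) β (fun (χ : Nat) => fun (z : Nat) => succ z) 0
  ~> fun (x : Nat) => fun (β : Nat) => β
the term's type:
  forall (x : Nat), forall (β : Nat), Nat


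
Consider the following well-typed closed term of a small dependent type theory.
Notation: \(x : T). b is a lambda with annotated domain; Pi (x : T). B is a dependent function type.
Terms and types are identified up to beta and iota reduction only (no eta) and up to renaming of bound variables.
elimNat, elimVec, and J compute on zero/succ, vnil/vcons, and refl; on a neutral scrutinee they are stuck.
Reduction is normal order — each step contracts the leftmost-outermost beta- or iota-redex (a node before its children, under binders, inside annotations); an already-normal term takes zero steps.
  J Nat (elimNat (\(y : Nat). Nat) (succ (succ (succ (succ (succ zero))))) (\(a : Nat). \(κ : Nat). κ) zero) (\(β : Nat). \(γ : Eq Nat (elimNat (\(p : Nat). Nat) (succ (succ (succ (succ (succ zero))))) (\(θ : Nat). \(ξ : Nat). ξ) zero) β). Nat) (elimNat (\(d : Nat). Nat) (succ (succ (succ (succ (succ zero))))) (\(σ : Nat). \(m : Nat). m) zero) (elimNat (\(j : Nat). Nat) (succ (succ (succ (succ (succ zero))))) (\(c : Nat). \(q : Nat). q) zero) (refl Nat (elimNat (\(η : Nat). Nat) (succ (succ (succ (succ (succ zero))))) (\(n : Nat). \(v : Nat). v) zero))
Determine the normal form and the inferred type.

normal form:
  succ (succ (succ (succ (succ zero))))
inferred type:
  Nat


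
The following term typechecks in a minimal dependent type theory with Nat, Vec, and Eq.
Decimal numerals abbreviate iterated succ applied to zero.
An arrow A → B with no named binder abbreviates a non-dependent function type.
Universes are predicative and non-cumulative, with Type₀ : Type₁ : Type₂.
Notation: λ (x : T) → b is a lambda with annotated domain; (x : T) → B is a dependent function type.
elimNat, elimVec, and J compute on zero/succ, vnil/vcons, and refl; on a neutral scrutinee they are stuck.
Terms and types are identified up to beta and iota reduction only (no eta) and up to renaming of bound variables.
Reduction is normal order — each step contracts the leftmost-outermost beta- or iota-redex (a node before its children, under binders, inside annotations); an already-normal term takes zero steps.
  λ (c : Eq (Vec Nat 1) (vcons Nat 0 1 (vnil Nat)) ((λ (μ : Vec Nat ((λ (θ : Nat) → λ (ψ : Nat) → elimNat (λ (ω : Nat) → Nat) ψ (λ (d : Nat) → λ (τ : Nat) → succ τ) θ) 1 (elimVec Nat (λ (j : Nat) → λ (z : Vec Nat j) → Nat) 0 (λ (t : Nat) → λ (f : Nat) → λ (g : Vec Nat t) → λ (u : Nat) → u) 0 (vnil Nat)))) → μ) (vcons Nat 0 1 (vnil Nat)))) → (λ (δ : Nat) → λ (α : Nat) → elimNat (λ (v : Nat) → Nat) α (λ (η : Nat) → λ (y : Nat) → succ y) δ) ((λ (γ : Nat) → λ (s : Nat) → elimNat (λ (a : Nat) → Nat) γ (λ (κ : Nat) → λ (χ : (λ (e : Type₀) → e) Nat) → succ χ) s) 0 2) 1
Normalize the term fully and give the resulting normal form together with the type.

reduced normal form:
  λ (c : Eq (Vec Nat 1) (vcons Nat 0 1 (vnil Nat)) (vcons Nat 0 1 (vnil Nat))) → 3
type:
  Eq (Vec Nat 1) (vcons Nat 0 1 (vnil Nat)) (vcons Nat 0 1 (vnil Nat)) → Nat
observation: normalization takes exactly 19 steps under the normal-order strategy.


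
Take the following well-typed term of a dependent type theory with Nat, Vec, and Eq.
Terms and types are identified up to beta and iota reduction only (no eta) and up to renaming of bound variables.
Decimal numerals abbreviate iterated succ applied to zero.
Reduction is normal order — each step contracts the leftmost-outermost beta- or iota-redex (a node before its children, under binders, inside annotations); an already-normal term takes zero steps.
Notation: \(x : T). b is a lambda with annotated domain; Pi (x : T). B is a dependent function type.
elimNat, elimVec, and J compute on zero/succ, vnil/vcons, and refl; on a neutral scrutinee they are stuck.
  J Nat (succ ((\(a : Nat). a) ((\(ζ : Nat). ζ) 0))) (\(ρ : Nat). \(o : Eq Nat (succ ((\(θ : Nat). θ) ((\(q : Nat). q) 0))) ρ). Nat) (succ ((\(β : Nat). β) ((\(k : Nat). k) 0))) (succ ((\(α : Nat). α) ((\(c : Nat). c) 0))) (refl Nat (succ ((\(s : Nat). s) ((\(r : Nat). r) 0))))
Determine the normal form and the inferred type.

reduced normal form:
  1
inferred type:
  Nat


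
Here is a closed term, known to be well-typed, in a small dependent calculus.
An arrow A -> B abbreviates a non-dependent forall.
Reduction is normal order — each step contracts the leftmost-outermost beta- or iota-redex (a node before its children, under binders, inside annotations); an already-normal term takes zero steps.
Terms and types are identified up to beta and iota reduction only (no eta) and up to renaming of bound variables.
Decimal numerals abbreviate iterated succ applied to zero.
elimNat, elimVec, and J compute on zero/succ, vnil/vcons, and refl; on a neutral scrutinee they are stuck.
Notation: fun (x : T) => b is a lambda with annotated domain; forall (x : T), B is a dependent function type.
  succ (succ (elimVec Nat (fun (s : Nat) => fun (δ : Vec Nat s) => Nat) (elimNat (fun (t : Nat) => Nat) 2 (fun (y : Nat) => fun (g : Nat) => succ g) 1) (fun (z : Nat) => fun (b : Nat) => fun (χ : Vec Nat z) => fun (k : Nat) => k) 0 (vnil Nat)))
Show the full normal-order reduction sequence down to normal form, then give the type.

reduction (normal order):
  succ (succ (elimVec Nat (fun (s : Nat) => fun (δ : Vec Nat s) => Nat) (elimNat (fun (t : Nat) => Nat) 2 (fun (y : Nat) => fun (g : Nat) => succ g) 1) (fun (z : Nat) => fun (b : Nat) => fun (χ : Vec Nat z) => fun (k : Nat) => k) 0 (vnil Nat)))
  ~> succ (succ (elimNat (fun (s : Nat) => Nat) 2 (fun (δ : Nat) => fun (t : Nat) => succ t) 1))
  ~> succ (succ ((fun (s : Nat) => fun (δ : Nat) => succ δ) 0 (elimNat (fun (t : Nat) => Nat) 2 (fun (y : Nat) => fun (g : Nat) => succ g) 0)))
  ~> succ (succ ((fun (s : Nat) => succ s) (elimNat (fun (δ : Nat) => Nat) 2 (fun (t : Nat) => fun (y : Nat) => succ y) 0)))
  ~> succ (succ (succ (elimNat (fun (s : Nat) => Nat) 2 (fun (δ : Nat) => fun (t : Nat) => succ t) 0)))
  ~> 5
type:
  Nat


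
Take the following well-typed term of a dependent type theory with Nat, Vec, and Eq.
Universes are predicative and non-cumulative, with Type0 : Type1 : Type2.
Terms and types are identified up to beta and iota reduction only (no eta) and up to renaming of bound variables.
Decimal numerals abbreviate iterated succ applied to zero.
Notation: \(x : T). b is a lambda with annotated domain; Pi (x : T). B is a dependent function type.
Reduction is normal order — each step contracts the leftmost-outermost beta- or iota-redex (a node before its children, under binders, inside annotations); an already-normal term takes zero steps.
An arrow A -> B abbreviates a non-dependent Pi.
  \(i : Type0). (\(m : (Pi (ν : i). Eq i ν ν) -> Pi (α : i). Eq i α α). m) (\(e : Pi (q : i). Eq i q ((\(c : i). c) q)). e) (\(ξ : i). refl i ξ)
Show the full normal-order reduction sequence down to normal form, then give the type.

normal-order reduction:
  \(i : Type0). (\(m : (Pi (ν : i). Eq i ν ν) -> Pi (α : i). Eq i α α). m) (\(e : Pi (q : i). Eq i q ((\(c : i). c) q)). e) (\(ξ : i). refl i ξ)
  ~> \(i : Type0). (\(m : Pi (ν : i). Eq i ν ((\(α : i). α) ν)). m) (\(e : i). refl i e)
  ~> \(i : Type0). \(m : i). refl i m
type:
  Pi (i : Type0). Pi (m : i). Eq i m m


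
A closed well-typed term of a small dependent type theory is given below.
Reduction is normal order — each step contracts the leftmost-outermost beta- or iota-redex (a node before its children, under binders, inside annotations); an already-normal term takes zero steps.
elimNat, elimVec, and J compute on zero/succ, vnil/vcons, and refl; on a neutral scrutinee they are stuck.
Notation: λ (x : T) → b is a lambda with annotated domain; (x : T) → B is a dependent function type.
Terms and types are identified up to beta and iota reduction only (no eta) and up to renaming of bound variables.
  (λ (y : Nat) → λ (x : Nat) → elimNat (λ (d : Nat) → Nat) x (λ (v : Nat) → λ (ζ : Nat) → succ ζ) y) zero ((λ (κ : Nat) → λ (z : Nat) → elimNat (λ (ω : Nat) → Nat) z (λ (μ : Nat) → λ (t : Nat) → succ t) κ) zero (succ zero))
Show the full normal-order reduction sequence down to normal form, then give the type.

reduction (normal order):
  (λ (y : Nat) → λ (x : Nat) → elimNat (λ (d : Nat) → Nat) x (λ (v : Nat) → λ (ζ : Nat) → succ ζ) y) zero ((λ (κ : Nat) → λ (z : Nat) → elimNat (λ (ω : Nat) → Nat) z (λ (μ : Nat) → λ (t : Nat) → succ t) κ) zero (succ zero))
  ~> (λ (y : Nat) → elimNat (λ (x : Nat) → Nat) y (λ (d : Nat) → λ (v : Nat) → succ v) zero) ((λ (ζ : Nat) → λ (κ : Nat) → elimNat (λ (z : Nat) → Nat) κ (λ (ω : Nat) → λ (μ : Nat) → succ μ) ζ) zero (succ zero))
  ~> elimNat (λ (y : Nat) → Nat) ((λ (x : Nat) → λ (d : Nat) → elimNat (λ (v : Nat) → Nat) d (λ (ζ : Nat) → λ (κ : Nat) → succ κ) x) zero (succ zero)) (λ (z : Nat) → λ (ω : Nat) → succ ω) zero
  ~> (λ (y : Nat) → λ (x : Nat) → elimNat (λ (d : Nat) → Nat) x (λ (v : Nat) → λ (ζ : Nat) → succ ζ) y) zero (succ zero)
  ~> (λ (y : Nat) → elimNat (λ (x : Nat) → Nat) y (λ (d : Nat) → λ (v : Nat) → succ v) zero) (succ zero)
  ~> elimNat (λ (y : Nat) → Nat) (succ zero) (λ (x : Nat) → λ (d : Nat) → succ d) zero
  ~> succ zero
type:
  Nat


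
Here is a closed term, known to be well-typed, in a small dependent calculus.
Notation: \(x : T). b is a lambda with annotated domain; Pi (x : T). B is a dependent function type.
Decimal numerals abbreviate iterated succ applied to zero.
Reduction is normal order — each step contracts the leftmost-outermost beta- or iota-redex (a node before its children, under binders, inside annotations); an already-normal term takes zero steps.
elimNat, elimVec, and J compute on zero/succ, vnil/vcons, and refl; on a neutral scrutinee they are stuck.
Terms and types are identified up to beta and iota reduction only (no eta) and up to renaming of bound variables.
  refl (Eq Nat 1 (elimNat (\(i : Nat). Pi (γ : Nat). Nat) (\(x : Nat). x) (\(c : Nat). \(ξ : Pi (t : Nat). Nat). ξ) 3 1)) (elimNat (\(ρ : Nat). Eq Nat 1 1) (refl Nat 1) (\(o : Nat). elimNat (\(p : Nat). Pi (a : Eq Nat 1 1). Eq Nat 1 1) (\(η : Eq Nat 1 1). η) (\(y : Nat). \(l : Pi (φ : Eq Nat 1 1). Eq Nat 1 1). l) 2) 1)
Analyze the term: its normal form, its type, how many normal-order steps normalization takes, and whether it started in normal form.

normal form:
  refl (Eq Nat 1 1) (refl Nat 1)
type:
  Eq (Eq Nat 1 1) (refl Nat 1) (refl Nat 1)
steps to reach normal form (normal order): 22
already normal: no
first redex: an elimNat iota-redex


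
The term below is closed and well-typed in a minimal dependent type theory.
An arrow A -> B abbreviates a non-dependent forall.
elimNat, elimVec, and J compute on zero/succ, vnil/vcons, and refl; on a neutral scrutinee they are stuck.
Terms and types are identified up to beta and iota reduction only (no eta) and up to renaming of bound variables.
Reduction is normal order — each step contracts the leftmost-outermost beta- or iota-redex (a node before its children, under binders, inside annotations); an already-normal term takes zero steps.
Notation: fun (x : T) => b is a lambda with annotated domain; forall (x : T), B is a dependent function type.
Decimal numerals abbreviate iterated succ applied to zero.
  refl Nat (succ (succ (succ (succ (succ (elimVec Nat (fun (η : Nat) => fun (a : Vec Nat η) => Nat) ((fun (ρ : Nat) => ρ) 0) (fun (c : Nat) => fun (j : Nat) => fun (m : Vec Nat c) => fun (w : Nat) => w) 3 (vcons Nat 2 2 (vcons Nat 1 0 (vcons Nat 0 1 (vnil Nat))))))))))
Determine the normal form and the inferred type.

normal form:
  refl Nat 5
inferred type:
  Eq Nat 5 5


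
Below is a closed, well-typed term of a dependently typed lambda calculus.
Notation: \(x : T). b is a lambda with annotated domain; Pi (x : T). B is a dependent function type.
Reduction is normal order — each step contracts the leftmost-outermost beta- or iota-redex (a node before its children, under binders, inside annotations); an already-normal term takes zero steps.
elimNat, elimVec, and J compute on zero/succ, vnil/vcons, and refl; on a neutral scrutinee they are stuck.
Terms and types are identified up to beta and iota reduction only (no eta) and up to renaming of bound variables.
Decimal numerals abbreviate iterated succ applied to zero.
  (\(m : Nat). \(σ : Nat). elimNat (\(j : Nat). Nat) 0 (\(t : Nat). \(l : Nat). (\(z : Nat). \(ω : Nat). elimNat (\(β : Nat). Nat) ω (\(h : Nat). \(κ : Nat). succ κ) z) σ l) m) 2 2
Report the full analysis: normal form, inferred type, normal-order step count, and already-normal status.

resulting normal form:
  4
inferred type:
  Nat
steps to reach normal form (normal order): 27
term was already normal: no
first redex: a beta-redex


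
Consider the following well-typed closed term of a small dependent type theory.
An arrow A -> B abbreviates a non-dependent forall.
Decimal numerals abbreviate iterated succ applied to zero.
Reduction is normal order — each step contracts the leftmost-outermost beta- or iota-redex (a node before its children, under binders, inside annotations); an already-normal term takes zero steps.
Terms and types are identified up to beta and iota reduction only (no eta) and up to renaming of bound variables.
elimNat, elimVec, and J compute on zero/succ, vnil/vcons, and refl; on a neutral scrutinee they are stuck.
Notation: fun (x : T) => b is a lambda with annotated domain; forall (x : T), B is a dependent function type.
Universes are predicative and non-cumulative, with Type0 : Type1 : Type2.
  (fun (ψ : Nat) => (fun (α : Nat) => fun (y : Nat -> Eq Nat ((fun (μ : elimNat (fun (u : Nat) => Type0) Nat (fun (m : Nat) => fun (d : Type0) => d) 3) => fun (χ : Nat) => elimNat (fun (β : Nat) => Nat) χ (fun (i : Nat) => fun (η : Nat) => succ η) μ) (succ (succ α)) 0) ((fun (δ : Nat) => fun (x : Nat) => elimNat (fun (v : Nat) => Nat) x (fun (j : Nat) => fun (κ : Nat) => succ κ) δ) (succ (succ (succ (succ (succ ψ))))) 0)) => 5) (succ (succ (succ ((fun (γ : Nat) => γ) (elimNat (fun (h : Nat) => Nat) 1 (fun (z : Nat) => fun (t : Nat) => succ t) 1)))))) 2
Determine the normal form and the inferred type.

resulting normal form:
  fun (ψ : Nat -> Eq Nat 7 7) => 5
type:
  (Nat -> Eq Nat 7 7) -> Nat
observation: the first redex contracted is a beta-redex; the normal form is reached in 55 normal-order steps.


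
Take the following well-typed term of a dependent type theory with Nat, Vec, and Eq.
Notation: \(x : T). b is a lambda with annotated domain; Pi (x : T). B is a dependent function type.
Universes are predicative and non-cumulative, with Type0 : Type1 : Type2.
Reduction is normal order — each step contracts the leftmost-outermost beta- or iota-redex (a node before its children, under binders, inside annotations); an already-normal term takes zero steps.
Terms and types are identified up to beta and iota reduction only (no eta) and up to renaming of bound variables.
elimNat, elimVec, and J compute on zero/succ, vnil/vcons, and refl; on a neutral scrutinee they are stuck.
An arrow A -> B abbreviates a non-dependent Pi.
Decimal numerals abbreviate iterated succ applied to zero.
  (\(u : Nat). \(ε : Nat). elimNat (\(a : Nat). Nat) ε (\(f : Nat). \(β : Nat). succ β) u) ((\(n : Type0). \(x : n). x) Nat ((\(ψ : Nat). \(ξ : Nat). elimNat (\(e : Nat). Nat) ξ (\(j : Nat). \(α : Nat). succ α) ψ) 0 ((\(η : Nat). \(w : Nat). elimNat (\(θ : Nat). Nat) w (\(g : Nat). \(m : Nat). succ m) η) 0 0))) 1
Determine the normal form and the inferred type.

reduced normal form:
  1
inferred type:
  Nat


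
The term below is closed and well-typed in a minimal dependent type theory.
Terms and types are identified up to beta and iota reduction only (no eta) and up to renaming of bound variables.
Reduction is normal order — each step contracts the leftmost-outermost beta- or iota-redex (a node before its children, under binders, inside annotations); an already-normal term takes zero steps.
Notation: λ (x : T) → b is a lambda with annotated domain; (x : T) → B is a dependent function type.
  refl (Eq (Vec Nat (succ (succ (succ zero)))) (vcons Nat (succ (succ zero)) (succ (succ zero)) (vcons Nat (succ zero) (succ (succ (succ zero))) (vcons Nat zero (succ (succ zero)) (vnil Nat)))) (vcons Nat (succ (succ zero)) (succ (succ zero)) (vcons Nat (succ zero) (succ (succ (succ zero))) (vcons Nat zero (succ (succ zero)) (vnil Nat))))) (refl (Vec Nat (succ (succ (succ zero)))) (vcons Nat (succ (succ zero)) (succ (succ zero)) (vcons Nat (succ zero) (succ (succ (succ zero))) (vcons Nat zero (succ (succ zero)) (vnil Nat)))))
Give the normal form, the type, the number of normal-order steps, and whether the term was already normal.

reduced normal form:
  refl (Eq (Vec Nat (succ (succ (succ zero)))) (vcons Nat (succ (succ zero)) (succ (succ zero)) (vcons Nat (succ zero) (succ (succ (succ zero))) (vcons Nat zero (succ (succ zero)) (vnil Nat)))) (vcons Nat (succ (succ zero)) (succ (succ zero)) (vcons Nat (succ zero) (succ (succ (succ zero))) (vcons Nat zero (succ (succ zero)) (vnil Nat))))) (refl (Vec Nat (succ (succ (succ zero)))) (vcons Nat (succ (succ zero)) (succ (succ zero)) (vcons Nat (succ zero) (succ (succ (succ zero))) (vcons Nat zero (succ (succ zero)) (vnil Nat)))))
the term's type:
  Eq (Eq (Vec Nat (succ (succ (succ zero)))) (vcons Nat (succ (succ zero)) (succ (succ zero)) (vcons Nat (succ zero) (succ (succ (succ zero))) (vcons Nat zero (succ (succ zero)) (vnil Nat)))) (vcons Nat (succ (succ zero)) (succ (succ zero)) (vcons Nat (succ zero) (succ (succ (succ zero))) (vcons Nat zero (succ (succ zero)) (vnil Nat))))) (refl (Vec Nat (succ (succ (succ zero)))) (vcons Nat (succ (succ zero)) (succ (succ zero)) (vcons Nat (succ zero) (succ (succ (succ zero))) (vcons Nat zero (succ (succ zero)) (vnil Nat))))) (refl (Vec Nat (succ (succ (succ zero)))) (vcons Nat (succ (succ zero)) (succ (succ zero)) (vcons Nat (succ zero) (succ (succ (succ zero))) (vcons Nat zero (succ (succ zero)) (vnil Nat)))))
steps to reach normal form (normal order): 0
already normal: yes


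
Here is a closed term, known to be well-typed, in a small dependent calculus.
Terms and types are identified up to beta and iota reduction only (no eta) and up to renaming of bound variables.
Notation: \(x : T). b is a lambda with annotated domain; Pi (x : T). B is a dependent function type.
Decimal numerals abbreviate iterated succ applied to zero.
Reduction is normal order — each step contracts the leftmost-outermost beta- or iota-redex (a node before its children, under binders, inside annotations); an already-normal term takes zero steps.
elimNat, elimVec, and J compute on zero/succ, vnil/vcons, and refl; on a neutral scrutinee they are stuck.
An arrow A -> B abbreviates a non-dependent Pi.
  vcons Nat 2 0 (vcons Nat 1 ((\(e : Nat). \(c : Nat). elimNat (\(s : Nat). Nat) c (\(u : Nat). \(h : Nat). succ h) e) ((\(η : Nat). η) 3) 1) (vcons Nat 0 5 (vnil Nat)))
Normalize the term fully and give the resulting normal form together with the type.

normal form:
  vcons Nat 2 0 (vcons Nat 1 4 (vcons Nat 0 5 (vnil Nat)))
type:
  Vec Nat 3
observation: the term reaches its normal form after 13 normal-order steps.


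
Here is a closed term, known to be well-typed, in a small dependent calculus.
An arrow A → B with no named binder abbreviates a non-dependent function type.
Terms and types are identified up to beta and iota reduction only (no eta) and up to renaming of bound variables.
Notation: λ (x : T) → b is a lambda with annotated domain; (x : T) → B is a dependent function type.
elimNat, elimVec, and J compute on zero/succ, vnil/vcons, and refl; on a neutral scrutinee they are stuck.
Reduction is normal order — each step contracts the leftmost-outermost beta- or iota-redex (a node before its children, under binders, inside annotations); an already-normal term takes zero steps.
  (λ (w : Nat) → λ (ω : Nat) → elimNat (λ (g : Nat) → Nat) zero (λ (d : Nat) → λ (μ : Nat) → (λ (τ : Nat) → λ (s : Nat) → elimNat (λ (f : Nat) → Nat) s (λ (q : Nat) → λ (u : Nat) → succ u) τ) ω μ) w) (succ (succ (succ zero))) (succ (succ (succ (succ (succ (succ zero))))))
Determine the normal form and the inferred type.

reduced normal form:
  succ (succ (succ (succ (succ (succ (succ (succ (succ (succ (succ (succ (succ (succ (succ (succ (succ (succ zero)))))))))))))))))
the term's type:
  Nat


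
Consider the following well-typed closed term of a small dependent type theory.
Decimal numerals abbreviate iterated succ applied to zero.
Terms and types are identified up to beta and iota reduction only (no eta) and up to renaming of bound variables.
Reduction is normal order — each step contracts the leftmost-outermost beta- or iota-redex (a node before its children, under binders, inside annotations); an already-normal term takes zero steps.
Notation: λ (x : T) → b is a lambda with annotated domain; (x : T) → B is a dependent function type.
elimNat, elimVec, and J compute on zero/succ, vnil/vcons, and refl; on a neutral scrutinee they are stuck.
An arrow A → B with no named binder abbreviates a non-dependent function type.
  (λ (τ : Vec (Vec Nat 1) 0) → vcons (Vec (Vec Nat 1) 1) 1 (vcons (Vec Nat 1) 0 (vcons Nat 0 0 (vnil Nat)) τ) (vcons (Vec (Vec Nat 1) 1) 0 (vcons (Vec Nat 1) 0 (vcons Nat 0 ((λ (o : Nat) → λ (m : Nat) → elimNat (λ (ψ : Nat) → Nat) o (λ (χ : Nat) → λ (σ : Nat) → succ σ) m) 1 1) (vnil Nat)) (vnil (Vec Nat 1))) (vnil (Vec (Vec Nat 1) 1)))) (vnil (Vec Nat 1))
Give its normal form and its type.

normal form:
  vcons (Vec (Vec Nat 1) 1) 1 (vcons (Vec Nat 1) 0 (vcons Nat 0 0 (vnil Nat)) (vnil (Vec Nat 1))) (vcons (Vec (Vec Nat 1) 1) 0 (vcons (Vec Nat 1) 0 (vcons Nat 0 2 (vnil Nat)) (vnil (Vec Nat 1))) (vnil (Vec (Vec Nat 1) 1)))
inferred type:
  Vec (Vec (Vec Nat 1) 1) 2


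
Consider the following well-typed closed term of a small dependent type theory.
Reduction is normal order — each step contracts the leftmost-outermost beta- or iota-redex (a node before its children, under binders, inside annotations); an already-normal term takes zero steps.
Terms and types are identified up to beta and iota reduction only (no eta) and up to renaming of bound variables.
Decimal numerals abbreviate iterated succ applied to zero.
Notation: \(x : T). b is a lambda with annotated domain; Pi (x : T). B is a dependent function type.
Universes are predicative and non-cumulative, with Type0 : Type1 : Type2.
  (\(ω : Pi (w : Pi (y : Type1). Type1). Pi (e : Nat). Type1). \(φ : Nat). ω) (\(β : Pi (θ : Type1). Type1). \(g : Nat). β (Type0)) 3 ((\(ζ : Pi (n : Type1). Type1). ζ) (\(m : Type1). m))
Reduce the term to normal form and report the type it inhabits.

resulting normal form:
  \(ω : Nat). Type0
type:
  Pi (ω : Nat). Type1
observation: reduction starts at a beta-redex, and 5 normal-order steps reach the normal form.


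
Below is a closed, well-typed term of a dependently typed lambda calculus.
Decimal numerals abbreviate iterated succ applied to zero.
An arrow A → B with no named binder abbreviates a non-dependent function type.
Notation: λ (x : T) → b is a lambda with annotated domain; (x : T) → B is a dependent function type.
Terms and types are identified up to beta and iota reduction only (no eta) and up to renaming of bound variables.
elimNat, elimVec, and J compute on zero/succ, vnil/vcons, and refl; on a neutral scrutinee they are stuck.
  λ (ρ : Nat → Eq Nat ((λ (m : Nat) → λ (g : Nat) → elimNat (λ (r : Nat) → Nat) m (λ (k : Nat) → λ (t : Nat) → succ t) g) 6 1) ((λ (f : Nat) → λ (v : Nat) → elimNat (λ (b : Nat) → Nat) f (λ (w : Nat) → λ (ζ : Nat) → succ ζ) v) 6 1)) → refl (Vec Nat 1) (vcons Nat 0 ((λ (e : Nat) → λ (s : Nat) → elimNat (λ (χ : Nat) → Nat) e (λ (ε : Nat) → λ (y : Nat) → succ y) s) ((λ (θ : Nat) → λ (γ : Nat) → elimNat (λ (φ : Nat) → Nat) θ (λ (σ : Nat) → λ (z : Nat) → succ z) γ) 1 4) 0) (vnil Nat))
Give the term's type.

the term's type:
  (Nat → Eq Nat 7 7) → Eq (Vec Nat 1) (vcons Nat 0 5 (vnil Nat)) (vcons Nat 0 5 (vnil Nat))


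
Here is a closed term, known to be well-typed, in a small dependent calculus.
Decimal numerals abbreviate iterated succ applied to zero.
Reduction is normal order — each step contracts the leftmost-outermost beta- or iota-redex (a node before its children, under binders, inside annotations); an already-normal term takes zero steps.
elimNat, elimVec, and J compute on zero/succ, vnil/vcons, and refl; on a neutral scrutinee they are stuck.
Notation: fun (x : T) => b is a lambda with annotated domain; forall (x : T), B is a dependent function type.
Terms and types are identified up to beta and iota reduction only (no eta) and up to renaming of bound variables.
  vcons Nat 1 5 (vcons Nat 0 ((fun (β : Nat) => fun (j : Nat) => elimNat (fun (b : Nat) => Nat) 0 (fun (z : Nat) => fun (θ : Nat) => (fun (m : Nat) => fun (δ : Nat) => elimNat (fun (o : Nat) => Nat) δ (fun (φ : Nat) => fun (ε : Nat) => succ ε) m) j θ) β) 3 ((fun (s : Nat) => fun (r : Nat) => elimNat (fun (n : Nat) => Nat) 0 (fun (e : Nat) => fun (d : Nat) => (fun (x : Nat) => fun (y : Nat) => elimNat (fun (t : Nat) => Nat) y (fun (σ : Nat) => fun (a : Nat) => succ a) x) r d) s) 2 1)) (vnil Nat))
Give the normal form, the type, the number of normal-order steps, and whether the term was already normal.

reduced normal form:
  vcons Nat 1 5 (vcons Nat 0 6 (vnil Nat))
inferred type:
  Vec Nat 2
normal-order step count: 102
already normal: no
first redex: a beta-redex


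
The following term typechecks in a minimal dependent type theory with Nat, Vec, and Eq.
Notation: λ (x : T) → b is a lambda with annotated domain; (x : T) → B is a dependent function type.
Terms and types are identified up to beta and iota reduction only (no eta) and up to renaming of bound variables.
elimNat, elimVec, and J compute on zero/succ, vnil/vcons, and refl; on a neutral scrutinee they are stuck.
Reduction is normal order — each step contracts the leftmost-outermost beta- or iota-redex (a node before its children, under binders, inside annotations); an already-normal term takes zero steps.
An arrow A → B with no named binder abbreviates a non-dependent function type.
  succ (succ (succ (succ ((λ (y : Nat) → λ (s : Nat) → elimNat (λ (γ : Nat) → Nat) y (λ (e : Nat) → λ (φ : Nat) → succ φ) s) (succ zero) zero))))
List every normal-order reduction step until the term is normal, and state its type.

normal-order reduction:
  succ (succ (succ (succ ((λ (y : Nat) → λ (s : Nat) → elimNat (λ (γ : Nat) → Nat) y (λ (e : Nat) → λ (φ : Nat) → succ φ) s) (succ zero) zero))))
  ~> succ (succ (succ (succ ((λ (y : Nat) → elimNat (λ (s : Nat) → Nat) (succ zero) (λ (γ : Nat) → λ (e : Nat) → succ e) y) zero))))
  ~> succ (succ (succ (succ (elimNat (λ (y : Nat) → Nat) (succ zero) (λ (s : Nat) → λ (γ : Nat) → succ γ) zero))))
  ~> succ (succ (succ (succ (succ zero))))
the term's type:
  Nat


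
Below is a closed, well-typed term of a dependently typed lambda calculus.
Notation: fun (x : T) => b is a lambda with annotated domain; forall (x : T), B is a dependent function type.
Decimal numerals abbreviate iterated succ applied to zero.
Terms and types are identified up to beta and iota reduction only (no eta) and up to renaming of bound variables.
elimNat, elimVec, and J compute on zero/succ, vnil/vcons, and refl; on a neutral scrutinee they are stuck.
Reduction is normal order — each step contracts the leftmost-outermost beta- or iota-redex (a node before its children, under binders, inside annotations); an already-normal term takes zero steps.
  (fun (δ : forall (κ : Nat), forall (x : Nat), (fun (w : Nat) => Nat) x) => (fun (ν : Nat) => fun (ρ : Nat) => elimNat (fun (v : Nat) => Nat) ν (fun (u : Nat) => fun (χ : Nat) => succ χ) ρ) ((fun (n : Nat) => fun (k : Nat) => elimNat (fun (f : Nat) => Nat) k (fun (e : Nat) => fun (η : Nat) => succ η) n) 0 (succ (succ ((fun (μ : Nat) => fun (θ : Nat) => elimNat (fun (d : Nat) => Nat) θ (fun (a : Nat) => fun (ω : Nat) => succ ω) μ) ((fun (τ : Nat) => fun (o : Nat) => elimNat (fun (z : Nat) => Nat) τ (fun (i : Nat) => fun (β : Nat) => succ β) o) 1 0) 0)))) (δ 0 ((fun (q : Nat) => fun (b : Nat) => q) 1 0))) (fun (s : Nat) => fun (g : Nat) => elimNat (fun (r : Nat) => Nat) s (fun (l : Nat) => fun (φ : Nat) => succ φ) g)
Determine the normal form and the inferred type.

resulting normal form:
  4
type:
  Nat


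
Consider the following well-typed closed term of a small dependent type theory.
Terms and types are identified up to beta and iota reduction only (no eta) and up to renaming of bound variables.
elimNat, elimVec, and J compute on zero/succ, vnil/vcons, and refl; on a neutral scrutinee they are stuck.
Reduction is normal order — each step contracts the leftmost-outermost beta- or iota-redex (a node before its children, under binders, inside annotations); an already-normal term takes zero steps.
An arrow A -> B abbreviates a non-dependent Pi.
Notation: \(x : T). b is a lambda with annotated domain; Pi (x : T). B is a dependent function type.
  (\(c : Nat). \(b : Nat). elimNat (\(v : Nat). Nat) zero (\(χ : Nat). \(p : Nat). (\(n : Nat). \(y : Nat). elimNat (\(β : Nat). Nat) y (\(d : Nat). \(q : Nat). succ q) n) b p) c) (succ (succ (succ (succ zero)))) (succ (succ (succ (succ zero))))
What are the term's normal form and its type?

normal form:
  succ (succ (succ (succ (succ (succ (succ (succ (succ (succ (succ (succ (succ (succ (succ (succ zero)))))))))))))))
the term's type:
  Nat
observation: the leftmost-outermost redex is a beta-redex, and normalization takes 75 steps.


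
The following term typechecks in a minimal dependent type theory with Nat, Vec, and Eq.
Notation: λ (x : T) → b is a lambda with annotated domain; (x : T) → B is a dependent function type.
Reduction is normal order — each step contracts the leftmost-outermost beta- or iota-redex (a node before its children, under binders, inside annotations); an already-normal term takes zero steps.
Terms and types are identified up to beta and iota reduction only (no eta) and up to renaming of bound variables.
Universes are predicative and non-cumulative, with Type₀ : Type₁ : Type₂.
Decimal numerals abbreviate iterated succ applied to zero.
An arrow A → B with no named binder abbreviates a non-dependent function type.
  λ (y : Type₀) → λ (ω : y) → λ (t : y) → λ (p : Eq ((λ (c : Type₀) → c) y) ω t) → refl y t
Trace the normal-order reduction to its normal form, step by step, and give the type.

normal-order reduction:
  λ (y : Type₀) → λ (ω : y) → λ (t : y) → λ (p : Eq ((λ (c : Type₀) → c) y) ω t) → refl y t
  ~> λ (y : Type₀) → λ (ω : y) → λ (t : y) → λ (p : Eq y ω t) → refl y t
the term's type:
  (y : Type₀) → (ω : y) → (t : y) → Eq y ω t → Eq y t t


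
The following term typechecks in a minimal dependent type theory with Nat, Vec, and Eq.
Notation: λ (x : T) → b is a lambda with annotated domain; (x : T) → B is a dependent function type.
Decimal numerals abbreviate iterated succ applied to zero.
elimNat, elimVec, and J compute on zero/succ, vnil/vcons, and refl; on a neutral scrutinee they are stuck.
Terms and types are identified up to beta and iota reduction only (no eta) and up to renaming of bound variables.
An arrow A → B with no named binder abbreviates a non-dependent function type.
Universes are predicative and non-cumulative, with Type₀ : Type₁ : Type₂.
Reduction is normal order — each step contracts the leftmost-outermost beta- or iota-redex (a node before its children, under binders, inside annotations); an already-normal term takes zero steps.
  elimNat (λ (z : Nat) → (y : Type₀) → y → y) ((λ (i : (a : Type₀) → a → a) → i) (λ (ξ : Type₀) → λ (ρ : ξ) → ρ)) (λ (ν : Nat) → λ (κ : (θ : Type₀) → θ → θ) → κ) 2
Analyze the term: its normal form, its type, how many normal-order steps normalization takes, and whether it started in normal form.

reduced normal form:
  λ (z : Type₀) → λ (y : z) → y
the term's type:
  (z : Type₀) → z → z
steps to reach normal form (normal order): 8
started in normal form: no
first contracted redex: an elimNat iota-redex


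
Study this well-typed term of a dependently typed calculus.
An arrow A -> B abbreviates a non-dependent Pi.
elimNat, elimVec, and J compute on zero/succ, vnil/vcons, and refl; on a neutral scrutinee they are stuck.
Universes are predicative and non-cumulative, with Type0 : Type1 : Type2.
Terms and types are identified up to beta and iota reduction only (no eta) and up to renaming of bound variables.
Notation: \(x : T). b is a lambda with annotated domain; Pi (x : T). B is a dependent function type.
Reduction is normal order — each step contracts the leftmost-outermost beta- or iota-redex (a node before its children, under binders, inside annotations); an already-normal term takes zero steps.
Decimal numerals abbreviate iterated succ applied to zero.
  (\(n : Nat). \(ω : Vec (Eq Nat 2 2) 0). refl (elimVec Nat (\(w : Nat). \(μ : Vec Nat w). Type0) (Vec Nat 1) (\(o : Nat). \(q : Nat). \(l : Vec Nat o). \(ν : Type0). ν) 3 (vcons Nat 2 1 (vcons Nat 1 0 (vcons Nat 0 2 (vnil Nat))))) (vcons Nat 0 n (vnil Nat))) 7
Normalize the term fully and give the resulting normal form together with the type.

normal form:
  \(n : Vec (Eq Nat 2 2) 0). refl (Vec Nat 1) (vcons Nat 0 7 (vnil Nat))
inferred type:
  Vec (Eq Nat 2 2) 0 -> Eq (Vec Nat 1) (vcons Nat 0 7 (vnil Nat)) (vcons Nat 0 7 (vnil Nat))


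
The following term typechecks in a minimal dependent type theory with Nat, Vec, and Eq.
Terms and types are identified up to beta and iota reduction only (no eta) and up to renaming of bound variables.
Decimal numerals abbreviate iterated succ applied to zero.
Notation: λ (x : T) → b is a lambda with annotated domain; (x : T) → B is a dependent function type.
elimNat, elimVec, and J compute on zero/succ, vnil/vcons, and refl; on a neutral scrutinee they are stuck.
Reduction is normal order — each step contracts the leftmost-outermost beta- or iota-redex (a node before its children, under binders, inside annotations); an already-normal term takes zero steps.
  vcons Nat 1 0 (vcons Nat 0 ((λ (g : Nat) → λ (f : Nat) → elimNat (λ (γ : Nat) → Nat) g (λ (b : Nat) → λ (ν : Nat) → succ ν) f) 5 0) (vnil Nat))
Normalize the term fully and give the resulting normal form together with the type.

reduced normal form:
  vcons Nat 1 0 (vcons Nat 0 5 (vnil Nat))
the term's type:
  Vec Nat 2
observation: normalization takes exactly 3 steps under the normal-order strategy.
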